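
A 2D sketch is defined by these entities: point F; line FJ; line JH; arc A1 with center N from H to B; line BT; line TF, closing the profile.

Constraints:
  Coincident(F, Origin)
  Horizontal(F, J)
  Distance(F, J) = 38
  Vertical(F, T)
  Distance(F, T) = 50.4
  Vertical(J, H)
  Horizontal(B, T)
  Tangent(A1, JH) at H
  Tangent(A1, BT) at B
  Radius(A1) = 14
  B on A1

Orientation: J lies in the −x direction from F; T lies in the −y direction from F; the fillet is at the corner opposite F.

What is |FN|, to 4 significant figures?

43.60

F is at the origin; F and J share the same y with |FJ| = 38.0 and J on the −x side, so J = (-38.00, 0.000). FT is vertical with |FT| = 50.4 and T on the −y side, so T = (0.000, -50.40). The virtual corner opposite F is at (-38.00, -50.40). Since A1 is tangent to JH there, NH ⟂ JH and since A1 is tangent to BT there, NB ⟂ BT, with radius 14.0, so the center N sits 14.0 in from both sides at N = (-24.00, -36.40). Then |FN| = |N − F| = 43.60.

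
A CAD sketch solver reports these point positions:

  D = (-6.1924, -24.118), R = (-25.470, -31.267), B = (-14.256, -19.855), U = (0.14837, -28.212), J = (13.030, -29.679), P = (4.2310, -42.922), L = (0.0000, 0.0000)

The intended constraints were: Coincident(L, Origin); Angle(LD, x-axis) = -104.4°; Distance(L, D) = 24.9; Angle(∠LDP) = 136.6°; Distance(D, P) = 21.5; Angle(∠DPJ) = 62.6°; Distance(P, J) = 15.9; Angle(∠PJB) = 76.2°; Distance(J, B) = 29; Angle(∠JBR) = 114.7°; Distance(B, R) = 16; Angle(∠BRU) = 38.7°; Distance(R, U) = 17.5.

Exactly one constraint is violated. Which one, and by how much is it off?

Distance(R, U) = 17.5 — off by 8.30.

L = (0.00, 0.00) ✓; LD at -104.4° ✓; |LD| = 24.90 ✓; ∠LDP = 136.6° ✓; |DP| = 21.50 ✓; ∠DPJ = 62.60° ✓; |PJ| = 15.90 ✓; ∠PJB = 76.20° ✓; |JB| = 29.00 ✓; ∠JBR = 114.7° ✓; |BR| = 16.00 ✓; ∠BRU = 38.70° ✓; |RU| = 25.80 ✗.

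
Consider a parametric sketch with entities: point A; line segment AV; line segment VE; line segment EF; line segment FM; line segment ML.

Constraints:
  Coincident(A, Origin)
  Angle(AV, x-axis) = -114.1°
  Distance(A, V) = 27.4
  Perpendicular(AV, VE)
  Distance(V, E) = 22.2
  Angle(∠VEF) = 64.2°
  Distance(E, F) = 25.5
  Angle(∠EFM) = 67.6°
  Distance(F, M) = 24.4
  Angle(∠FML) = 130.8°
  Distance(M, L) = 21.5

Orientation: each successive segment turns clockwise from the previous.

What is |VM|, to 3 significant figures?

7.03

A is at the origin; AV runs at -114.1° with length 27.4, so V = (-11.2, -25.0). The perpendicularity gives VE at right angles to AV, so VE runs at 156°; with |VE| = 22.2, E = (-31.5, -15.9). ∠VEF = 64.2° gives EF at 40.1° from the x-axis; with |EF| = 25.5, F = (-11.9, 0.478). ∠EFM = 67.6° gives FM at -72.3° from the x-axis; with |FM| = 24.4, M = (-4.53, -22.8). Then |VM| = |M − V| = 7.03.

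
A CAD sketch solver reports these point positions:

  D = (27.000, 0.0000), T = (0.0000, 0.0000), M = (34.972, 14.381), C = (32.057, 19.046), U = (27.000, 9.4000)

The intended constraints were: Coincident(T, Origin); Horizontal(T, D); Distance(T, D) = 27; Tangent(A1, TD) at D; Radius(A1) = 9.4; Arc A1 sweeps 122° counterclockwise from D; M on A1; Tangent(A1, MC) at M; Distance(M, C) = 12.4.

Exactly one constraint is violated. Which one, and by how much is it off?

Distance(M, C) = 12.4 — off by 6.90.

T = (0.00, 0.00) ✓; T.y = 0.00, D.y = 0.00 ✓; |TD| = 27.00 ✓; ∠(UD, DT) = 90.00° ✓; |UD| = 9.400 ✓; bearing(U→M) − bearing(U→D) = 122.0° ✓; |UM| = 9.400 ✓; ∠(UM, MC) = 90.00° ✓; |MC| = 5.501 ✗.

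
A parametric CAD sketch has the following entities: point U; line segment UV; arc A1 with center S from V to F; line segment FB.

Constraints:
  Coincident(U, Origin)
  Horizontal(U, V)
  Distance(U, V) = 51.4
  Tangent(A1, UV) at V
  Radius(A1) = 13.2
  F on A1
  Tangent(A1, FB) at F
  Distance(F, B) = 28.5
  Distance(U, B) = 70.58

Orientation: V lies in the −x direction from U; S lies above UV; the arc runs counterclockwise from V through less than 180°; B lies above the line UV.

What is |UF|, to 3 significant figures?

44.8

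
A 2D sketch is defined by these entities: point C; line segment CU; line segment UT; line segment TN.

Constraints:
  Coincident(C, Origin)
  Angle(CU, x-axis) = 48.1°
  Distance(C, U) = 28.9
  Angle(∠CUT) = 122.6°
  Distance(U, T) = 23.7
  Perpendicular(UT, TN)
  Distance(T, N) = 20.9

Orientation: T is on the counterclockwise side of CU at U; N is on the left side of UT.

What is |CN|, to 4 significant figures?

39.42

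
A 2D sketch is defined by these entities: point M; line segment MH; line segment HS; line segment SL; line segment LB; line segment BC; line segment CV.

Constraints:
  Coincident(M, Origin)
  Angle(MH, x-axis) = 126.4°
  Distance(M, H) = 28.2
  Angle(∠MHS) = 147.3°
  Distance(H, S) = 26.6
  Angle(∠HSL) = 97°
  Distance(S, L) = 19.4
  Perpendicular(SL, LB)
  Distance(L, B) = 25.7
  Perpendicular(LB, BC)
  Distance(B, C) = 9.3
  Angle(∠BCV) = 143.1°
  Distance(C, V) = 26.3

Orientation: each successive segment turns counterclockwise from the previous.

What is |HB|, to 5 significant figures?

22.653

M is at the origin; MH runs at 126.4° with length 28.2, so H = (-16.734, 22.698). ∠MHS = 147.3° gives HS at 159.10° from the x-axis; with |HS| = 26.6, S = (-41.584, 32.187). ∠HSL = 97.0° gives SL at -117.90° from the x-axis; with |SL| = 19.4, L = (-50.662, 15.042). SL ⟂ LB, so LB runs at -27.900°; with |LB| = 25.7, B = (-27.949, 3.0164). Then |HB| = |B − H| = 22.653.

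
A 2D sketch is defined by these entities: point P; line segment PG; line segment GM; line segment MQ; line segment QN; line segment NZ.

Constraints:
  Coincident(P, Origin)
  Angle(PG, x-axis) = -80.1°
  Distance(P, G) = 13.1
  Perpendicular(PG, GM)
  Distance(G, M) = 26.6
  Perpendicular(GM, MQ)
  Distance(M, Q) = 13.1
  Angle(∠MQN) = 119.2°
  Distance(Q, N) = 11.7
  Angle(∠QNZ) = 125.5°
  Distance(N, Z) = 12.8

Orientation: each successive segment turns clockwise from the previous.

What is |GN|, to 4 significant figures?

24.95

P is at the origin; PG runs at -80.1° with length 13.1, so G = (2.252, -12.90). PG ⟂ GM, so GM runs at -170.1°; with |GM| = 26.6, M = (-23.95, -17.48). GM is perpendicular to MQ, so MQ runs at 99.90°; with |MQ| = 13.1, Q = (-26.20, -4.573). ∠MQN = 119.2° gives QN at 39.10° from the x-axis; with |QN| = 11.7, N = (-17.12, 2.806). Then |GN| = |N − G| = 24.95.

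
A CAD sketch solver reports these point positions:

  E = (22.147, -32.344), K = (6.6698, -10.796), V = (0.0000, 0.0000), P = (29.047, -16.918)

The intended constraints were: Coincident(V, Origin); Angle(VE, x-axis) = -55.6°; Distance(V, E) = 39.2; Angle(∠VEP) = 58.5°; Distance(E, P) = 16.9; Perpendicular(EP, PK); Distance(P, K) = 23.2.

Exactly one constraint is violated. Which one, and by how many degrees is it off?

Perpendicular(EP, PK) — off by 8.80°.

V = (0.00, 0.00) ✓; VE at -55.60° ✓; |VE| = 39.20 ✓; ∠VEP = 58.50° ✓; |EP| = 16.90 ✓; ∠(EP, PK) = 98.80° ✗; |PK| = 23.20 ✓.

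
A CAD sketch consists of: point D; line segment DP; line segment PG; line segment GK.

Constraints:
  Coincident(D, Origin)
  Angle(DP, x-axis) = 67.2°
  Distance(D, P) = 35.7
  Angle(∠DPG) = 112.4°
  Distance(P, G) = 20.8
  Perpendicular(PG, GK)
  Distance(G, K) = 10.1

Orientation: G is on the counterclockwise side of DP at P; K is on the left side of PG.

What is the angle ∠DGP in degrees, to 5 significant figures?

43.812°

D is at the origin; DP runs at 67.2° with length 35.7, so P = 35.7·(cos 67.2°, sin 67.2°) = (13.834, 32.911). ∠DPG = 112.4°, so PG runs at 67.2° + (180° − 112.4°) = 134.80° from the x-axis; with |PG| = 20.8, G = P + 20.8·(cos 134.80°, sin 134.80°) = (-0.82209, 47.670). Then cos ∠DGP = GD·GP / (|GD||GP|), giving 43.812°.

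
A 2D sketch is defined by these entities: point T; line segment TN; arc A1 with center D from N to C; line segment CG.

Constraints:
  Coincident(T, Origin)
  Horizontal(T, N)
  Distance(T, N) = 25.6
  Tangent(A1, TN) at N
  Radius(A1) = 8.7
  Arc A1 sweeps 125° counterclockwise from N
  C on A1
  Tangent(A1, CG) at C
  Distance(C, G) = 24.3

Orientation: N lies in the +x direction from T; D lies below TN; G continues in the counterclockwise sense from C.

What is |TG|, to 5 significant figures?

46.681

T is at the origin; T and N share the same y with |TN| = 25.6 and N on the +x side, so N = (25.600, 0.0000). A1 meets TN tangentially, so DN is at right angles to TN, so D = N + (0, -8.7) = (25.600, -8.7000). On A1, N sits at bearing 90° from D; a 125° counterclockwise sweep puts C at bearing 215°, so C = D + 8.7·(cos 215°, sin 215°) = (18.473, -13.690). Tangency of A1 to CG means the radius DC is perpendicular to CG, so CG runs along (−sin 215°, cos 215°); with |CG| = 24.3, G = (32.411, -33.596). Then |TG| = |G − T| = 46.681.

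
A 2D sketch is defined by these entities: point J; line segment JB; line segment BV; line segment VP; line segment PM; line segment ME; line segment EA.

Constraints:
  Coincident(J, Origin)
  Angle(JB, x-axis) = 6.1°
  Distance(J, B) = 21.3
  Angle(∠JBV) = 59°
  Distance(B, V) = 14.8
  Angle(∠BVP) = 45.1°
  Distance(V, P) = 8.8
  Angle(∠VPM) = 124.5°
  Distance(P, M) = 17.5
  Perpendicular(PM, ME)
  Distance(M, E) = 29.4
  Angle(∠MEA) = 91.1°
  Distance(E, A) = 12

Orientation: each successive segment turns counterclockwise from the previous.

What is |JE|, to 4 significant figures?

46.36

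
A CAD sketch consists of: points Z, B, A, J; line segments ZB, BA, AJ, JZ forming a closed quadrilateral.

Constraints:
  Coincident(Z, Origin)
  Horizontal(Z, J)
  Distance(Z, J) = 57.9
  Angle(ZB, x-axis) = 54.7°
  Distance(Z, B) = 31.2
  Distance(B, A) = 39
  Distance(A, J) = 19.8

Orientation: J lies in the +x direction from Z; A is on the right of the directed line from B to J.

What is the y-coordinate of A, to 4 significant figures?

-7.139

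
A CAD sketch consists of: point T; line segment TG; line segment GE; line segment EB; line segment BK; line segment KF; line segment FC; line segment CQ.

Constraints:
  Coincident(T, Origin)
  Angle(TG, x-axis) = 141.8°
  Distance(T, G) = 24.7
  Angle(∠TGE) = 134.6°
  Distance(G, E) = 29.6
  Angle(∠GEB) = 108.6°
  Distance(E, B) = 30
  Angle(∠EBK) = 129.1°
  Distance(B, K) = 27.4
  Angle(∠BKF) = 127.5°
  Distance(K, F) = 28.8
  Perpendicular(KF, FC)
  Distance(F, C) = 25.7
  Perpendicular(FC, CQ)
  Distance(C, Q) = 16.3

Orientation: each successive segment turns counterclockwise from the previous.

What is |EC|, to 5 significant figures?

46.049

T is at the origin; TG runs at 141.8° with length 24.7, so G = (-19.411, 15.275). ∠TGE = 134.6° gives GE at -172.80° from the x-axis; with |GE| = 29.6, E = (-48.777, 11.565). ∠GEB = 108.6° gives EB at -101.40° from the x-axis; with |EB| = 30.0, B = (-54.707, -17.843). ∠EBK = 129.1° gives BK at -50.500° from the x-axis; with |BK| = 27.4, K = (-37.278, -38.986). ∠BKF = 127.5° gives KF at 2.0000° from the x-axis; with |KF| = 28.8, F = (-8.4960, -37.981). KF ⟂ FC, so FC runs at 92.000°; with |FC| = 25.7, C = (-9.3929, -12.296). Then |EC| = |C − E| = 46.049.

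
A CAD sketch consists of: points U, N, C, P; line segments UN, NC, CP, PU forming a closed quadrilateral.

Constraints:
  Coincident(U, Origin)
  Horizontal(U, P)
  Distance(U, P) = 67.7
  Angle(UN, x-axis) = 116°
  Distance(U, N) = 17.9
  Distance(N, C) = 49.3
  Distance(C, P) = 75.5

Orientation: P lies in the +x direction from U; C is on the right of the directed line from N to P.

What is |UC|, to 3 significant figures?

32.6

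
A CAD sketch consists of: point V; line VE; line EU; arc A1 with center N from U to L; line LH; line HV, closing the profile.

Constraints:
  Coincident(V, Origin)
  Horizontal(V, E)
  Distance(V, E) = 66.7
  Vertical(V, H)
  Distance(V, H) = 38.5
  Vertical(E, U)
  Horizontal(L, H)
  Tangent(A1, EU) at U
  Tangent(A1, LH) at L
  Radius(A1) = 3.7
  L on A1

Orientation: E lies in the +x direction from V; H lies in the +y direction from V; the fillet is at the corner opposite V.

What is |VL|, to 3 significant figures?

73.8

V is at the origin; V and E share the same y with |VE| = 66.7 and E on the +x side, so E = (66.7, 0.00). V and H share the same x with |VH| = 38.5 and H on the +y side, so H = (0.00, 38.5). The virtual corner opposite V is at (66.7, 38.5). The tangent condition forces NU to be normal to EU and A1 meets LH tangentially, so NL is at right angles to LH, with radius 3.7, so the center N sits 3.7 in from both sides at N = (63.0, 34.8). That places the tangent points at U = (66.7, 34.8) on EU and L = (63.0, 38.5) on LH. Then |VL| = |L − V| = 73.8.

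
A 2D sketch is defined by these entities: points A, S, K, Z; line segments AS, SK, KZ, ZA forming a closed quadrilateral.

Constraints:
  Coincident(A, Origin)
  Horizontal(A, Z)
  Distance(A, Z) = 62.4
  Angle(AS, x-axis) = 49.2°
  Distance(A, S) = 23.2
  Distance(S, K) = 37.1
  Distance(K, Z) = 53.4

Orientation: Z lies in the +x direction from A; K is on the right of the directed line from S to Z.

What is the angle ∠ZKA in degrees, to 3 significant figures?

102°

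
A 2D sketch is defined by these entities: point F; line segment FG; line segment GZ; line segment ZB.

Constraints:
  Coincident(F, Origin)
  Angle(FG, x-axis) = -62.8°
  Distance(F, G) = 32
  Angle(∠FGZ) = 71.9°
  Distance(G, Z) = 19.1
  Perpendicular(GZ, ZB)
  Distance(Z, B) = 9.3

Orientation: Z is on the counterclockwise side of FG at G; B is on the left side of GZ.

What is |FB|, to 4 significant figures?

23.02

F is at the origin; FG runs at -62.8° with length 32.0, so G = 32.0·(cos -62.8°, sin -62.8°) = (14.63, -28.46). ∠FGZ = 71.9°, so GZ runs at -62.8° + (180° − 71.9°) = 45.30° from the x-axis; with |GZ| = 19.1, Z = G + 19.1·(cos 45.30°, sin 45.30°) = (28.06, -14.89). GZ ⟂ ZB; with |ZB| = 9.3 on the left of GZ, B = Z + 9.3·(-0.7108, 0.7034) = (21.45, -8.343). Then |FB| = |B − F| = 23.02.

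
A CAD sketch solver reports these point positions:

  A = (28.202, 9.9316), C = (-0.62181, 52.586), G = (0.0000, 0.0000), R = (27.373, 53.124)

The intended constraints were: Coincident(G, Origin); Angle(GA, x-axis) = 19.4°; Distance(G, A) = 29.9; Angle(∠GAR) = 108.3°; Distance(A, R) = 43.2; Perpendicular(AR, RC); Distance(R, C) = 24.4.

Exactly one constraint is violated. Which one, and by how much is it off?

Distance(R, C) = 24.4 — off by 3.60.

G = (0.00, 0.00) ✓; GA at 19.40° ✓; |GA| = 29.90 ✓; ∠GAR = 108.3° ✓; |AR| = 43.20 ✓; ∠(AR, RC) = 90.00° ✓; |RC| = 28.00 ✗.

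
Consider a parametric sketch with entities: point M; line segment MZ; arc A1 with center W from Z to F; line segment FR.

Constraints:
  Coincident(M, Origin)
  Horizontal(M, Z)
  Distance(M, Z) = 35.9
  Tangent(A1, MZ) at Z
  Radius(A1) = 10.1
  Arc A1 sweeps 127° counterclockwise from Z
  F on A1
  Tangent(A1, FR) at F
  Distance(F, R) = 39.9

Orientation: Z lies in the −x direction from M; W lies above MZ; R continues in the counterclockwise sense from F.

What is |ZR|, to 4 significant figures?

50.62

M is at the origin; M and Z share the same y with |MZ| = 35.9 and Z on the −x side, so Z = (-35.90, 0.000). Since A1 is tangent to MZ there, WZ ⟂ MZ, so W = Z + (0, 10.1) = (-35.90, 10.10). On A1, Z sits at bearing -90° from W; a 127° counterclockwise sweep puts F at bearing 37°, so F = W + 10.1·(cos 37°, sin 37°) = (-27.83, 16.18). A1 meets FR tangentially, so WF is at right angles to FR, so FR runs along (−sin 37°, cos 37°); with |FR| = 39.9, R = (-51.85, 48.04). Then |ZR| = |R − Z| = 50.62.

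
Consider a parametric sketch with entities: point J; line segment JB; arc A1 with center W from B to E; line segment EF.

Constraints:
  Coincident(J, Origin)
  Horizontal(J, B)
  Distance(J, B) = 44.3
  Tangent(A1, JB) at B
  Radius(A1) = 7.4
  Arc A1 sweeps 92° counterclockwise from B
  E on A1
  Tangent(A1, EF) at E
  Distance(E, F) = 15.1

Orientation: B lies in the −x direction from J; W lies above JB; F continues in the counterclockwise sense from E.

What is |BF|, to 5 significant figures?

23.763

On A1, B sits at bearing -90° from W; a 92° counterclockwise sweep puts E at bearing 2°, so E = W + 7.4·(cos 2°, sin 2°) = (-36.905, 7.6583). Since A1 is tangent to EF there, WE ⟂ EF, so EF runs along (−sin 2°, cos 2°); with |EF| = 15.1, F = (-37.431, 22.749). Then |BF| = |F − B| = 23.763.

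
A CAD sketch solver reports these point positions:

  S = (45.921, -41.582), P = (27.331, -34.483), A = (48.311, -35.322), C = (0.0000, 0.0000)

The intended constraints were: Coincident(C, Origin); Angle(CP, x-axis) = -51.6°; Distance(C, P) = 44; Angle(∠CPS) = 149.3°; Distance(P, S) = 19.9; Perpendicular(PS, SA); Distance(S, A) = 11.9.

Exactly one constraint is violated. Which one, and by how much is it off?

Distance(S, A) = 11.9 — off by 5.20.

C = (0.00, 0.00) ✓; CP at -51.60° ✓; |CP| = 44.00 ✓; ∠CPS = 149.3° ✓; |PS| = 19.90 ✓; ∠(PS, SA) = 90.00° ✓; |SA| = 6.701 ✗.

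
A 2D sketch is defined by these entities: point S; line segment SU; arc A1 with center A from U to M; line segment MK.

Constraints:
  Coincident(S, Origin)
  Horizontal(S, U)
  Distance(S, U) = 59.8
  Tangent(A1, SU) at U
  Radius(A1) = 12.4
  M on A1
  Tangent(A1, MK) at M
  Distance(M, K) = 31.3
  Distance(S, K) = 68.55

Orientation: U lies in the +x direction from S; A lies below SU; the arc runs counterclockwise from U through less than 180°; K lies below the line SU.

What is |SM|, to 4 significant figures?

49.54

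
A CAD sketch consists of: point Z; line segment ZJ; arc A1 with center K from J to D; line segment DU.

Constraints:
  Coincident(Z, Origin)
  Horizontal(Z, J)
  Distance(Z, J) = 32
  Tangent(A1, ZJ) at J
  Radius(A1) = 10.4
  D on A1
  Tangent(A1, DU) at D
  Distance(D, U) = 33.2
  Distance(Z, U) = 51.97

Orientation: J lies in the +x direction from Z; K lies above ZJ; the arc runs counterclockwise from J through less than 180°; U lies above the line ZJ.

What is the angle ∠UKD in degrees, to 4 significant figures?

72.61°

Checks: |ZJ| = 32.00 ✓; |KD| = 10.40 ✓; ∠(KD, DU) = 90.00° ✓; |DU| = 33.20 ✓; |ZU| = 51.97 ✓.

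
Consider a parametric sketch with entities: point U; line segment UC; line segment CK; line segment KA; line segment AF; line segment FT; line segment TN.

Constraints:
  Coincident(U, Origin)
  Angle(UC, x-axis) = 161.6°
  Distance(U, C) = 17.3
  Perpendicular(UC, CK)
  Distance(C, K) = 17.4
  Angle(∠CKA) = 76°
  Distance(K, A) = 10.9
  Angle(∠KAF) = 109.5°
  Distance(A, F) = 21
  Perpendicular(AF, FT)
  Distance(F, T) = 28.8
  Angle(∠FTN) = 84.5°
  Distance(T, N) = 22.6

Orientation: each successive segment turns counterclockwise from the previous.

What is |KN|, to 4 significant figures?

16.50

U is at the origin; UC runs at 161.6° with length 17.3, so C = (-16.42, 5.461). The perpendicularity gives CK at right angles to UC, so CK runs at -108.4°; with |CK| = 17.4, K = (-21.91, -11.05). ∠CKA = 76.0° gives KA at -4.400° from the x-axis; with |KA| = 10.9, A = (-11.04, -11.89). ∠KAF = 109.5° gives AF at 66.10° from the x-axis; with |AF| = 21.0, F = (-2.532, 7.313). The perpendicularity gives FT at right angles to AF, so FT runs at 156.1°; with |FT| = 28.8, T = (-28.86, 18.98). ∠FTN = 84.5° gives TN at -108.4° from the x-axis; with |TN| = 22.6, N = (-36.00, -2.463). Then |KN| = |N − K| = 16.50.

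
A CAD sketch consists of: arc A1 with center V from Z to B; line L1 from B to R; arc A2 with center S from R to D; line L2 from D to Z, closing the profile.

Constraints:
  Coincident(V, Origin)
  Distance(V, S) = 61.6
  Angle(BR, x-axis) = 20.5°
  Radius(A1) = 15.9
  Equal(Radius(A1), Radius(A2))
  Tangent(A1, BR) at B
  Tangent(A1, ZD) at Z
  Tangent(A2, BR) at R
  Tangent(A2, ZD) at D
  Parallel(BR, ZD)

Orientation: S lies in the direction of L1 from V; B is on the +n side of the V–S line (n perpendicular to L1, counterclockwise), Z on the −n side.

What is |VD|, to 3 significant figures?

63.6

The slot axis is L1's direction at 20.5°, so u = (cos 20.5°, sin 20.5°) = (0.937, 0.350) and n = (−sin 20.5°, cos 20.5°) = (-0.350, 0.937). V is at the origin and S lies 61.6 along u from V, so S = 61.6·u = (57.7, 21.6). Tangency of A1 to both parallel lines with radius 15.9 puts B and Z at V ± 15.9·n: B = (-5.57, 14.9), Z = (5.57, -14.9). Equal radii place R and D the same way about S: R = S + 15.9·n = (52.1, 36.5), D = S − 15.9·n = (63.3, 6.68). Then |VD| = |D − V| = 63.6.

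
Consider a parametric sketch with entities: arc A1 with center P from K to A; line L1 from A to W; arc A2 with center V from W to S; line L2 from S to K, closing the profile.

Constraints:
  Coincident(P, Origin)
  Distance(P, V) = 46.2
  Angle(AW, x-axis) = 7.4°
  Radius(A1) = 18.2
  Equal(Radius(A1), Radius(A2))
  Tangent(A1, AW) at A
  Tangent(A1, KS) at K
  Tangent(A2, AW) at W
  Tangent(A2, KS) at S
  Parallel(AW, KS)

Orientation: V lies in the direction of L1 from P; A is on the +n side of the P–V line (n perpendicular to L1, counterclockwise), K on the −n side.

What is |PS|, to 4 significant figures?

49.66

The slot axis is L1's direction at 7.4°, so u = (cos 7.4°, sin 7.4°) = (0.9917, 0.1288) and n = (−sin 7.4°, cos 7.4°) = (-0.1288, 0.9917). P is at the origin and V lies 46.2 along u from P, so V = 46.2·u = (45.82, 5.950). Tangency of A1 to both parallel lines with radius 18.2 puts A and K at P ± 18.2·n: A = (-2.344, 18.05), K = (2.344, -18.05). Equal radii place W and S the same way about V: W = V + 18.2·n = (43.47, 24.00), S = V − 18.2·n = (48.16, -12.10). Then |PS| = |S − P| = 49.66.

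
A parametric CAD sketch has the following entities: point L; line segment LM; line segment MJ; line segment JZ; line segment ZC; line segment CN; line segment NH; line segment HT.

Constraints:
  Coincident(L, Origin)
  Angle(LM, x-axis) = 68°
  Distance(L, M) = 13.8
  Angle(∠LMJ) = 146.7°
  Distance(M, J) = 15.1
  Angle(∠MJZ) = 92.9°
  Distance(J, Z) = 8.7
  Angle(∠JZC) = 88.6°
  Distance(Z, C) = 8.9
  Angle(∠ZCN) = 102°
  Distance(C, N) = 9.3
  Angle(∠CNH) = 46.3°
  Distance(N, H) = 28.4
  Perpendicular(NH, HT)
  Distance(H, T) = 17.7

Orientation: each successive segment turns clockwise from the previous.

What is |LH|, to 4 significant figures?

41.08

L is at the origin; LM runs at 68.0° with length 13.8, so M = (5.170, 12.80). ∠LMJ = 146.7° gives MJ at 34.70° from the x-axis; with |MJ| = 15.1, J = (17.58, 21.39). ∠MJZ = 92.9° gives JZ at -52.40° from the x-axis; with |JZ| = 8.7, Z = (22.89, 14.50). ∠JZC = 88.6° gives ZC at -143.8° from the x-axis; with |ZC| = 8.9, C = (15.71, 9.242). ∠ZCN = 102.0° gives CN at 138.2° from the x-axis; with |CN| = 9.3, N = (8.777, 15.44). ∠CNH = 46.3° gives NH at 4.500° from the x-axis; with |NH| = 28.4, H = (37.09, 17.67). Then |LH| = |H − L| = 41.08.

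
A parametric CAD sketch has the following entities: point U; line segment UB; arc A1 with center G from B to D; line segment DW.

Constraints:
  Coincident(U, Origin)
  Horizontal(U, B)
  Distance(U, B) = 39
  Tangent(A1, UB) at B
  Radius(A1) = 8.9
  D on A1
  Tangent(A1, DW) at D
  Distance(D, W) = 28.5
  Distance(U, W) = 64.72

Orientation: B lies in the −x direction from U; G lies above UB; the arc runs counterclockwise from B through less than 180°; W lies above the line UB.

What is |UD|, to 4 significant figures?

36.77

Checks: |UB| = 39.00 ✓; |GD| = 8.900 ✓; ∠(GD, DW) = 90.00° ✓; |DW| = 28.50 ✓; |UW| = 64.72 ✓.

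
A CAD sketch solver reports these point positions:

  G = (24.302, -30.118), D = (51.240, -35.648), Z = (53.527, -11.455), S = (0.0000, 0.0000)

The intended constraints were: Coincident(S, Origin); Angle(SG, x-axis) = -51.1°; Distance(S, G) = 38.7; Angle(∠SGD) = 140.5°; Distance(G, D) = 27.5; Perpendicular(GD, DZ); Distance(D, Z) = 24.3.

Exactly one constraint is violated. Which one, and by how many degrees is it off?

Perpendicular(GD, DZ) — off by 6.20°.

S = (0.00, 0.00) ✓; SG at -51.10° ✓; |SG| = 38.70 ✓; ∠SGD = 140.5° ✓; |GD| = 27.50 ✓; ∠(GD, DZ) = 96.20° ✗; |DZ| = 24.30 ✓.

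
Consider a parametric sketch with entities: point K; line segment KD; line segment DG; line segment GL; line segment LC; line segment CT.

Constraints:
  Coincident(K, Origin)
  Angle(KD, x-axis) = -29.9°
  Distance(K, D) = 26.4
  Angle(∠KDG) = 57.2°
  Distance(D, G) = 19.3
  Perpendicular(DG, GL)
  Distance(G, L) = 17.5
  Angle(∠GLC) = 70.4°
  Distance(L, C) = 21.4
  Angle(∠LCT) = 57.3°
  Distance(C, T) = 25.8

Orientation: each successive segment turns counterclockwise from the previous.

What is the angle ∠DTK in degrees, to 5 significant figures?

63.652°

K is at the origin; KD runs at -29.9° with length 26.4, so D = (22.886, -13.160). ∠KDG = 57.2° gives DG at 92.900° from the x-axis; with |DG| = 19.3, G = (21.910, 6.1152). The perpendicularity gives GL at right angles to DG, so GL runs at -177.10°; with |GL| = 17.5, L = (4.4320, 5.2298). ∠GLC = 70.4° gives LC at -67.500° from the x-axis; with |LC| = 21.4, C = (12.621, -14.541). ∠LCT = 57.3° gives CT at 55.200° from the x-axis; with |CT| = 25.8, T = (27.346, 6.6445). Then cos ∠DTK = TD·TK / (|TD||TK|), giving 63.652°.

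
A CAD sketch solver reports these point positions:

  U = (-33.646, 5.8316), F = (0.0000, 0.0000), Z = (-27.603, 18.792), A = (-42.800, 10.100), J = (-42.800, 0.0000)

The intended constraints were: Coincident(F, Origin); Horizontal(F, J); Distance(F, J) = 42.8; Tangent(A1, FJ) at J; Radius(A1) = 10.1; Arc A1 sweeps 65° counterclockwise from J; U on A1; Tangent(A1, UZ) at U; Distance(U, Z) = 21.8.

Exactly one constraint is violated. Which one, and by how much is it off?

Distance(U, Z) = 21.8 — off by 7.50.

F = (0.00, 0.00) ✓; F.y = 0.00, J.y = 0.00 ✓; |FJ| = 42.80 ✓; ∠(AJ, JF) = 90.00° ✓; |AJ| = 10.10 ✓; bearing(A→U) − bearing(A→J) = 65.00° ✓; |AU| = 10.10 ✓; ∠(AU, UZ) = 90.00° ✓; |UZ| = 14.30 ✗.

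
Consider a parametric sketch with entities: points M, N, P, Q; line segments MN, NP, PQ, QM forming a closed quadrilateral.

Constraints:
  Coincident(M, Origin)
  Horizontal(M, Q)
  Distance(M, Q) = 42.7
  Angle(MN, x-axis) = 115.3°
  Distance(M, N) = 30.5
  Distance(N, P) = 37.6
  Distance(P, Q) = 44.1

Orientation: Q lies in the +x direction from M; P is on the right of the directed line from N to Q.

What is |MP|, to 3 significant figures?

7.97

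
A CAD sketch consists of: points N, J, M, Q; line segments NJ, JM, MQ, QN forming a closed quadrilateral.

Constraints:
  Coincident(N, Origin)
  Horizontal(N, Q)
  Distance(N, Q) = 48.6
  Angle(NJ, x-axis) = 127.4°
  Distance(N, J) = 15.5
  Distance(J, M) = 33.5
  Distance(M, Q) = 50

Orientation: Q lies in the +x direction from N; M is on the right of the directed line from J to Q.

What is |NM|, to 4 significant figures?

19.19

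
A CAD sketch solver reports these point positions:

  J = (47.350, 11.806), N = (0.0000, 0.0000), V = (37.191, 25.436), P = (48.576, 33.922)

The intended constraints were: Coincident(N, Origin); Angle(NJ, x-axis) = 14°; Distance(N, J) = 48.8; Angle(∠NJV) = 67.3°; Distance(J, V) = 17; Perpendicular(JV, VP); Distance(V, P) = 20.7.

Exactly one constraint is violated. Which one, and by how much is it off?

Distance(V, P) = 20.7 — off by 6.50.

N = (0.00, 0.00) ✓; NJ at 14.00° ✓; |NJ| = 48.80 ✓; ∠NJV = 67.30° ✓; |JV| = 17.00 ✓; ∠(JV, VP) = 90.00° ✓; |VP| = 14.20 ✗.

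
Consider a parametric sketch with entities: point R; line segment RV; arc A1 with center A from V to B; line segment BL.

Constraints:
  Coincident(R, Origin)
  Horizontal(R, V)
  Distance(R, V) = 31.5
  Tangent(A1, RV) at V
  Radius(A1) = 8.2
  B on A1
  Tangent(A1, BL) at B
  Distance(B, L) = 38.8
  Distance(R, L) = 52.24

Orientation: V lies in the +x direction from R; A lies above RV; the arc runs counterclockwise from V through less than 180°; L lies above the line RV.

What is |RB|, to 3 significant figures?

40.7

Checks: |AB| = 8.200 ✓; ∠(AB, BL) = 90.00° ✓; |BL| = 38.80 ✓; |RL| = 52.24 ✓.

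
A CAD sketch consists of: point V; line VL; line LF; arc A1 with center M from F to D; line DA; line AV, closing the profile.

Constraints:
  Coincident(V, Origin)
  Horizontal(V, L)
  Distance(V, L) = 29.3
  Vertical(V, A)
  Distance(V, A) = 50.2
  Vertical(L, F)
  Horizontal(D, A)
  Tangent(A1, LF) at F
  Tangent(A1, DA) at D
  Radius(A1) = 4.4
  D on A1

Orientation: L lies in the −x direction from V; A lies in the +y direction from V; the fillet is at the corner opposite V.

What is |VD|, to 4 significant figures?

56.04

V is at the origin; V and L share the same y with |VL| = 29.3 and L on the −x side, so L = (-29.30, 0.000). V and A share the same x with |VA| = 50.2 and A on the +y side, so A = (0.000, 50.20). The virtual corner opposite V is at (-29.30, 50.20). The tangent condition forces MF to be normal to LF and the tangent condition forces MD to be normal to DA, with radius 4.4, so the center M sits 4.4 in from both sides at M = (-24.90, 45.80). That places the tangent points at F = (-29.30, 45.80) on LF and D = (-24.90, 50.20) on DA. Then |VD| = |D − V| = 56.04.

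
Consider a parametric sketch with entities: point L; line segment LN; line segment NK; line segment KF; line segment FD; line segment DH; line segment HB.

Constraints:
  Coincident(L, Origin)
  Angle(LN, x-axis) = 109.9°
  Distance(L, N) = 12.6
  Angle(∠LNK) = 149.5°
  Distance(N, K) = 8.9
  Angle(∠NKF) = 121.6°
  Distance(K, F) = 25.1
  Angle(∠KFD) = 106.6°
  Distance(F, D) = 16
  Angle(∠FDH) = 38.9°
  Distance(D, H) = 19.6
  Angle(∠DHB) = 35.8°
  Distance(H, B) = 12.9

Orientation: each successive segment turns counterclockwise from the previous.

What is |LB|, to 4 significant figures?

35.28

L is at the origin; LN runs at 109.9° with length 12.6, so N = (-4.289, 11.85). ∠LNK = 149.5° gives NK at 140.4° from the x-axis; with |NK| = 8.9, K = (-11.15, 17.52). ∠NKF = 121.6° gives KF at -161.2° from the x-axis; with |KF| = 25.1, F = (-34.91, 9.432). ∠KFD = 106.6° gives FD at -87.80° from the x-axis; with |FD| = 16.0, D = (-34.29, -6.556). ∠FDH = 38.9° gives DH at 53.30° from the x-axis; with |DH| = 19.6, H = (-22.58, 9.158). ∠DHB = 35.8° gives HB at -162.5° from the x-axis; with |HB| = 12.9, B = (-34.88, 5.279). Then |LB| = |B − L| = 35.28.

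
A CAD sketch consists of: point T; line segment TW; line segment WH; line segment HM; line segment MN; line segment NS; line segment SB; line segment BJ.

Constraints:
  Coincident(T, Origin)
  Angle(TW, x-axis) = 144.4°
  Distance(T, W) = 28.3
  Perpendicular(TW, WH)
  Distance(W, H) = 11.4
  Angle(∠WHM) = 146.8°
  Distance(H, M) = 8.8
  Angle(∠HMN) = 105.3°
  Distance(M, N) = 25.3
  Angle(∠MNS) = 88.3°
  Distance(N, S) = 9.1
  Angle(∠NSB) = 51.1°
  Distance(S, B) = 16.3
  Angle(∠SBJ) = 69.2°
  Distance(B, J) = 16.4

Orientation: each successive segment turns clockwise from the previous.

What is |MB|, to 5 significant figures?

12.744

T is at the origin; TW runs at 144.4° with length 28.3, so W = (-23.011, 16.474). TW is perpendicular to WH, so WH runs at 54.400°; with |WH| = 11.4, H = (-16.375, 25.743). ∠WHM = 146.8° gives HM at 21.200° from the x-axis; with |HM| = 8.8, M = (-8.1701, 28.926). ∠HMN = 105.3° gives MN at -53.500° from the x-axis; with |MN| = 25.3, N = (6.8789, 8.5881). ∠MNS = 88.3° gives NS at -145.20° from the x-axis; with |NS| = 9.1, S = (-0.59354, 3.3947). ∠NSB = 51.1° gives SB at 85.900° from the x-axis; with |SB| = 16.3, B = (0.57187, 19.653). Then |MB| = |B − M| = 12.744.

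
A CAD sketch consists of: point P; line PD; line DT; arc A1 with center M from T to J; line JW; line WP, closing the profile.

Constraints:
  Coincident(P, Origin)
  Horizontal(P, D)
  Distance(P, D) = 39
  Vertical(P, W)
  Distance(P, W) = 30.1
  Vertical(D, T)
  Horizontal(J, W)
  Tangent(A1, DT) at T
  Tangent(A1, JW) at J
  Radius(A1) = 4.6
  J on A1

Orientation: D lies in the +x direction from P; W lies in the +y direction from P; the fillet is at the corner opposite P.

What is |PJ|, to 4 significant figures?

45.71

The virtual corner opposite P is at (39.00, 30.10). The tangent condition forces MT to be normal to DT and the tangent condition forces MJ to be normal to JW, with radius 4.6, so the center M sits 4.6 in from both sides at M = (34.40, 25.50). That places the tangent points at T = (39.00, 25.50) on DT and J = (34.40, 30.10) on JW. Then |PJ| = |J − P| = 45.71.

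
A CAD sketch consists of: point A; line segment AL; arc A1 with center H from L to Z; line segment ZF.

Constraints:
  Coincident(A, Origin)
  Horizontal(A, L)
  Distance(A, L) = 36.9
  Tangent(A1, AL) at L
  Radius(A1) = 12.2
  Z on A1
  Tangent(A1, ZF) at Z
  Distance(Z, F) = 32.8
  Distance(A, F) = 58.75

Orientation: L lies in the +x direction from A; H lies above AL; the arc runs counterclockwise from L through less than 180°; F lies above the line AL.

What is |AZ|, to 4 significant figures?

51.03

A is at the origin; AL is horizontal with |AL| = 36.9 and L on the +x side, so L = (36.90, 0.000). Since A1 is tangent to AL there, HL ⟂ AL, so H = L + (0, 12.2) = (36.90, 12.20). Since HZ ⟂ ZF (tangency), |HF| = √(12.2² + 32.8²) = 35.00 regardless of where Z sits on A1. So F lies on both circle(A, 58.75) and circle(H, 35.00); the above-AL intersection is F = (35.05, 47.15). Z is the foot of the tangent from F: Z = (48.09, 17.05).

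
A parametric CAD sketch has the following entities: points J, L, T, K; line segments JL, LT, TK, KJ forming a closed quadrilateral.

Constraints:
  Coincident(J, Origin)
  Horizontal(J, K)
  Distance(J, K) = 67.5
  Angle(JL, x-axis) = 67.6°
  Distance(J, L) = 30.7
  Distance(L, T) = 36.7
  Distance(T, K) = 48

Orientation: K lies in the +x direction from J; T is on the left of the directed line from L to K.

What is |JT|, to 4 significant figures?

62.38

Checks: |LT| = 36.70 ✓; |TK| = 48.00 ✓.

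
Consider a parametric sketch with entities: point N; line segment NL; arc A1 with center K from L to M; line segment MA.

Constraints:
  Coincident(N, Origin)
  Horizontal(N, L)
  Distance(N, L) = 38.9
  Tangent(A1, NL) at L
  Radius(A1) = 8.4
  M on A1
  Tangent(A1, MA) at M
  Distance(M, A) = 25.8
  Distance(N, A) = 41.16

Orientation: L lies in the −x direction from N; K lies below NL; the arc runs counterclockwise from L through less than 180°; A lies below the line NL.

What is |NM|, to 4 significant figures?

46.93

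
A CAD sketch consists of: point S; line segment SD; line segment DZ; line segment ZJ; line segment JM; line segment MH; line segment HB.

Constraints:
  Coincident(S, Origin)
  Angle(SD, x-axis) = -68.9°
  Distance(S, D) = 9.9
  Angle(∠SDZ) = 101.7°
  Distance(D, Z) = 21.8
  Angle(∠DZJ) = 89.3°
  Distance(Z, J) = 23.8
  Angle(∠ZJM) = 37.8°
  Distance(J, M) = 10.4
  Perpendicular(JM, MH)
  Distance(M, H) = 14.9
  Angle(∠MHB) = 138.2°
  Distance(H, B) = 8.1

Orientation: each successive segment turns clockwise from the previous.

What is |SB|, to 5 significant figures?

37.285

JM is perpendicular to MH, so MH runs at -110.10°; with |MH| = 14.9, H = (-22.762, -18.451). ∠MHB = 138.2° gives HB at -151.90° from the x-axis; with |HB| = 8.1, B = (-29.907, -22.266). Then |SB| = |B − S| = 37.285.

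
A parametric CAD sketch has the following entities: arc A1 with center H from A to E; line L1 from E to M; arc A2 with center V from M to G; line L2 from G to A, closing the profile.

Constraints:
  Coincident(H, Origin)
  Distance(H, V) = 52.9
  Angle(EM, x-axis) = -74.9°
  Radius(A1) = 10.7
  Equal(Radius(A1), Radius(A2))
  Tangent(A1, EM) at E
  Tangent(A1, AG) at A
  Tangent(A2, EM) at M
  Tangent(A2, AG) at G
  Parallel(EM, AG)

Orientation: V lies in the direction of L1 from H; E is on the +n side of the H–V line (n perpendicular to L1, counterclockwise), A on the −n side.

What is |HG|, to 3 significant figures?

54.0

The slot axis is L1's direction at -74.9°, so u = (cos -74.9°, sin -74.9°) = (0.261, -0.965) and n = (−sin -74.9°, cos -74.9°) = (0.965, 0.261). H is at the origin and V lies 52.9 along u from H, so V = 52.9·u = (13.8, -51.1). Tangency of A1 to both parallel lines with radius 10.7 puts E and A at H ± 10.7·n: E = (10.3, 2.79), A = (-10.3, -2.79). Equal radii place M and G the same way about V: M = V + 10.7·n = (24.1, -48.3), G = V − 10.7·n = (3.45, -53.9). Then |HG| = |G − H| = 54.0.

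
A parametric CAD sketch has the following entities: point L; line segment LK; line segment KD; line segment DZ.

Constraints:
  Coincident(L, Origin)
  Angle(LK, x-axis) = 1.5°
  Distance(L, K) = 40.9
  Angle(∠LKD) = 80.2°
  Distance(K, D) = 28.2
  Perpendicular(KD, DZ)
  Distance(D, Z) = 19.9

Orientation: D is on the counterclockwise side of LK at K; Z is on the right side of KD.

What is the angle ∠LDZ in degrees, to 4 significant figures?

152.2°

L is at the origin; LK runs at 1.5° with length 40.9, so K = 40.9·(cos 1.5°, sin 1.5°) = (40.89, 1.071). ∠LKD = 80.2°, so KD runs at 1.5° + (180° − 80.2°) = 101.3° from the x-axis; with |KD| = 28.2, D = K + 28.2·(cos 101.3°, sin 101.3°) = (35.36, 28.72). The perpendicularity gives DZ at right angles to KD; with |DZ| = 19.9 on the right of KD, Z = D + 19.9·(0.9806, 0.1959) = (54.87, 32.62). Then cos ∠LDZ = DL·DZ / (|DL||DZ|), giving 152.2°.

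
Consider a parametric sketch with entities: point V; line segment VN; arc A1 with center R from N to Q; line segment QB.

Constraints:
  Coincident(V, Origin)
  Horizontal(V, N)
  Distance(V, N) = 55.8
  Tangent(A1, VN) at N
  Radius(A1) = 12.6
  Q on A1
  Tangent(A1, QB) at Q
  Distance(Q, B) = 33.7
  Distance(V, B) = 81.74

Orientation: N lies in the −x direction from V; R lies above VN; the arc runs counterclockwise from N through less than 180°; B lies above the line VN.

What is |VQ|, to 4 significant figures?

50.32

V is at the origin; VN is horizontal with |VN| = 55.8 and N on the −x side, so N = (-55.80, 0.000). The tangent condition forces RN to be normal to VN, so R = N + (0, 12.6) = (-55.80, 12.60). Since RQ ⟂ QB (tangency), |RB| = √(12.6² + 33.7²) = 35.98 regardless of where Q sits on A1. So B lies on both circle(V, 81.74) and circle(R, 35.98); the above-VN intersection is B = (-67.03, 46.78). Q is the foot of the tangent from B: Q = (-45.96, 20.48).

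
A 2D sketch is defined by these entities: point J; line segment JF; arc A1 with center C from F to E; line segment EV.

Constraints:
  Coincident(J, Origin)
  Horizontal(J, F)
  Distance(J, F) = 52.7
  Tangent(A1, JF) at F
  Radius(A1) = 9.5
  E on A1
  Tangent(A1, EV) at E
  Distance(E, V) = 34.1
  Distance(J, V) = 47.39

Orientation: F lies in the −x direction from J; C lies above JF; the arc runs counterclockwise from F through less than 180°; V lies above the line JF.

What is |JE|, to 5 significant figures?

44.395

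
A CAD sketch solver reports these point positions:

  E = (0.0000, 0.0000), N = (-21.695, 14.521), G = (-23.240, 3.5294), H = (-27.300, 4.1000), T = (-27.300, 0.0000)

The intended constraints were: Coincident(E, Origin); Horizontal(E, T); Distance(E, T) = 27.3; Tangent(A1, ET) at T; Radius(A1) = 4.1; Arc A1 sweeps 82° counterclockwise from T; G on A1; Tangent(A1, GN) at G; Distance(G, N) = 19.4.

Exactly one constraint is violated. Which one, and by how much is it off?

Distance(G, N) = 19.4 — off by 8.30.

E = (0.00, 0.00) ✓; E.y = 0.00, T.y = 0.00 ✓; |ET| = 27.30 ✓; ∠(HT, TE) = 90.00° ✓; |HT| = 4.100 ✓; bearing(H→G) − bearing(H→T) = 82.00° ✓; |HG| = 4.100 ✓; ∠(HG, GN) = 90.00° ✓; |GN| = 11.10 ✗.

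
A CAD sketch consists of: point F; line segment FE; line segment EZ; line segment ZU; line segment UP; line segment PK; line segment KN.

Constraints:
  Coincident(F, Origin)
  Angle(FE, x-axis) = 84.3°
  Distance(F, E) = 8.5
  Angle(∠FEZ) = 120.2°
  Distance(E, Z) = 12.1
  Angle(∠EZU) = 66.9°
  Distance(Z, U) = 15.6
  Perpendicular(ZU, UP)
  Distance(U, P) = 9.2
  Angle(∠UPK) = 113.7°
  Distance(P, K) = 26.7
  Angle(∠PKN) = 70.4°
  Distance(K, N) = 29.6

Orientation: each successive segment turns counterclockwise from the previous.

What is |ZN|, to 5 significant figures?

14.568

F is at the origin; FE runs at 84.3° with length 8.5, so E = (0.84422, 8.4580). ∠FEZ = 120.2° gives EZ at 144.10° from the x-axis; with |EZ| = 12.1, Z = (-8.9573, 15.553). ∠EZU = 66.9° gives ZU at -102.80° from the x-axis; with |ZU| = 15.6, U = (-12.413, 0.34075). The perpendicularity gives UP at right angles to ZU, so UP runs at -12.800°; with |UP| = 9.2, P = (-3.4421, -1.6975). ∠UPK = 113.7° gives PK at 53.500° from the x-axis; with |PK| = 26.7, K = (12.440, 19.765). ∠PKN = 70.4° gives KN at 163.10° from the x-axis; with |KN| = 29.6, N = (-15.882, 28.370). Then |ZN| = |N − Z| = 14.568.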